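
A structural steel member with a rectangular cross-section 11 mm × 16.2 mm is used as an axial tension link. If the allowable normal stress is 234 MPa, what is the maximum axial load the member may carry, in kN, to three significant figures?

41.7 kN

A = 178.2 mm².
P_max = σ_allow · A = 234 · 178.2 = 41700 N = 41.7 kN.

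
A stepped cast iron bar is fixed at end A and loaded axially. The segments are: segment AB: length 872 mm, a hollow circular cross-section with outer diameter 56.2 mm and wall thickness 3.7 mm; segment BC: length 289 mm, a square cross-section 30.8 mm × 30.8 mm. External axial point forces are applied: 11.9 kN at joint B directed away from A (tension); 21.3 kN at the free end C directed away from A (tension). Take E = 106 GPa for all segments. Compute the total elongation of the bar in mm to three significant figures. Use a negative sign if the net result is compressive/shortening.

0.509 mm

Internal axial forces (sectioning from the free end, tension +): N_BC = 21.3 kN, N_AB = 33.2 kN.
A_AB = 610.3 mm².
A_BC = 948.6 mm².
δ_AB = 33200·872/(610.3·106000) = 0.4475 mm
δ_BC = 21300·289/(948.6·106000) = 0.06122 mm
δ = Σδ_i = 0.5088 mm.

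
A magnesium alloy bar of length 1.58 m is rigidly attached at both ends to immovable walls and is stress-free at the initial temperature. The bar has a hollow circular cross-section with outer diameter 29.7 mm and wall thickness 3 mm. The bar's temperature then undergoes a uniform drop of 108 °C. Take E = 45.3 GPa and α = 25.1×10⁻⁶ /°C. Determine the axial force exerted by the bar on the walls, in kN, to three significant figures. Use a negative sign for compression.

30.9 kN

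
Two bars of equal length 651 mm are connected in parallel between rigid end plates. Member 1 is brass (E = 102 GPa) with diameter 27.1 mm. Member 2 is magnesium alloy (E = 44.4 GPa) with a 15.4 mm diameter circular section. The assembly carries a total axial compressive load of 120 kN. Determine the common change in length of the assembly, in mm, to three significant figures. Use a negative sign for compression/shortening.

-1.16 mm

A_1 = 576.8 mm².
A_2 = 186.3 mm².
Equal strain + equilibrium ⇒ each member carries load in proportion to AE: A₁E₁ = 58830000 N, A₂E₂ = 8270000 N, ΣAE = 67100000 N.
δ = PL/ΣAE = -120000·651/67100000 = -1.164 mm.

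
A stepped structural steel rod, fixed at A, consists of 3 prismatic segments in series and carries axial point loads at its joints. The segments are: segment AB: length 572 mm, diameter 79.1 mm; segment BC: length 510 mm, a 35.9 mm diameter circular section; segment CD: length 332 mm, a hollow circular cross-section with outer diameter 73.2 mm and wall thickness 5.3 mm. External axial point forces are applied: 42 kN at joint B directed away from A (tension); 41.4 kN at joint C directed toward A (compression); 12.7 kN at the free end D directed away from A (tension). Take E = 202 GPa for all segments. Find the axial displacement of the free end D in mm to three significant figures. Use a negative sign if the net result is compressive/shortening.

-0.0455 mm

Internal axial forces (sectioning from the free end, tension +): N_CD = 12.7 kN, N_BC = -28.7 kN, N_AB = 13.3 kN.
A_AB = 4914 mm².
A_BC = 1012 mm².
A_CD = 1131 mm².
δ_AB = 13300·572/(4914·202000) = 0.007664 mm
δ_BC = -28700·510/(1012·202000) = -0.07158 mm
δ_CD = 12700·332/(1131·202000) = 0.01846 mm
δ = Σδ_i = -0.04546 mm.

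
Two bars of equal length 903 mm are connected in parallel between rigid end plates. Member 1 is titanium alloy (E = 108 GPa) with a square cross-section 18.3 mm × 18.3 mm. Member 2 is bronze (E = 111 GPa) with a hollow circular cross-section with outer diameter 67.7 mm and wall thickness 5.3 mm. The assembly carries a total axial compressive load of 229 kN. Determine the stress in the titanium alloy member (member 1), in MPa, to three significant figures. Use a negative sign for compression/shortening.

-163 MPa

A_1 = 334.9 mm².
A_2 = 1039 mm².
Equal strain + equilibrium ⇒ each member carries load in proportion to AE: A₁E₁ = 36170000 N, A₂E₂ = 115300000 N, ΣAE = 151500000 N.
σ₁ = P·E₁/ΣAE = -229000·108000/151500000 = -163.3 MPa.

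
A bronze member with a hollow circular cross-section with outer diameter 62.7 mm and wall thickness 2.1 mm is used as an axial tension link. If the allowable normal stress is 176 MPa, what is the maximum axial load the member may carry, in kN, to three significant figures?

70.4 kN

A = 399.8 mm².
P_max = σ_allow · A = 176 · 399.8 = 70360 N = 70.36 kN.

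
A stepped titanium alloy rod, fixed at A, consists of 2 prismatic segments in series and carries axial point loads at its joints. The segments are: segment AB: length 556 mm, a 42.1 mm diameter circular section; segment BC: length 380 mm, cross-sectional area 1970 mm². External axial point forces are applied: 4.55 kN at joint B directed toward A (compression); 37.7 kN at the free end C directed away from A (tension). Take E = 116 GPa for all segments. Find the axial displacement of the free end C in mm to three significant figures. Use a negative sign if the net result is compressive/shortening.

0.177 mm

Internal axial forces (sectioning from the free end, tension +): N_BC = 37.7 kN, N_AB = 33.15 kN.
A_AB = 1392 mm².
δ_AB = 33150·556/(1392·116000) = 0.1141 mm
δ_BC = 37700·380/(1970·116000) = 0.06269 mm
δ = Σδ_i = 0.1768 mm.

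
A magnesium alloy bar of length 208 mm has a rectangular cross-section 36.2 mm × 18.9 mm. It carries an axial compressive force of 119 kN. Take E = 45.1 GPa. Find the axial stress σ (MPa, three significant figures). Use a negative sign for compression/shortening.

-174 MPa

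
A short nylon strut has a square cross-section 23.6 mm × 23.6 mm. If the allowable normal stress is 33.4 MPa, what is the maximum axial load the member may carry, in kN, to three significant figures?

A = 557 mm².
P_max = σ_allow · A = 33.4 · 557 = 18600 N = 18.6 kN.

18.6 kN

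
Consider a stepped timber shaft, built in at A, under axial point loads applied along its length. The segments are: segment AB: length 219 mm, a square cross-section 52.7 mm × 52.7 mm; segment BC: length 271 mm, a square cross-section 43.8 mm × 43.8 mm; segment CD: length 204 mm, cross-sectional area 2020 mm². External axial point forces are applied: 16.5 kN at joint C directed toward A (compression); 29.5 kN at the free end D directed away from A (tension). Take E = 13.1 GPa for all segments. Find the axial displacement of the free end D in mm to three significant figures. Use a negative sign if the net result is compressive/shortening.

0.446 mm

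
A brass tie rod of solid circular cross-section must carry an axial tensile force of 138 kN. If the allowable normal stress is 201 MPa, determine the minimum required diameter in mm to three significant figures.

29.6 mm

Required area A ≥ P/σ_allow = 138000/201 = 686.6 mm².
For a solid circular section, d ≥ √(4A/π) = 29.57 mm.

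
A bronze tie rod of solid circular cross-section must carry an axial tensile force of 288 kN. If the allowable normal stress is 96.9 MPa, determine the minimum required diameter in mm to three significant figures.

61.5 mm

Required area A ≥ P/σ_allow = 288000/96.9 = 2972 mm².
For a solid circular section, d ≥ √(4A/π) = 61.52 mm.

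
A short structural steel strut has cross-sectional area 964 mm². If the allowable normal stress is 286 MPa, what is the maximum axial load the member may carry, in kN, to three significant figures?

P_max = σ_allow · A = 286 · 964 = 275700 N = 275.7 kN.

276 kN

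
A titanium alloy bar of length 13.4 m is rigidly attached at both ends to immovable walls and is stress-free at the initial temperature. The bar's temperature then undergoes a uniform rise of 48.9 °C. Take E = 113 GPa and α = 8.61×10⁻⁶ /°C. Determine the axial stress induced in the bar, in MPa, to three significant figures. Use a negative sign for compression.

-47.6 MPa

Free thermal expansion αLΔT = 8.61e-6 · 13400 · 48.9 = 5.642 mm.
The walls impose strain ε = −(5.642)/13400 = -4.2103e-04; σ = Eε = 113000 · -4.2103e-04 = -47.58 MPa.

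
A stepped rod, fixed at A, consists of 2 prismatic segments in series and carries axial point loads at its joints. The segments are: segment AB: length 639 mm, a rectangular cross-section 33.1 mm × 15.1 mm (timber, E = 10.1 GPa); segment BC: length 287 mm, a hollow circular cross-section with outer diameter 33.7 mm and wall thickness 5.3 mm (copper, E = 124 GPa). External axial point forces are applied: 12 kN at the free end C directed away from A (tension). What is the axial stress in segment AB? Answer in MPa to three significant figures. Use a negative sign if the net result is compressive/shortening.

24.0 MPa

Internal axial forces (sectioning from the free end, tension +): N_BC = 12 kN, N_AB = 12 kN.
A_AB = 499.8 mm².
σ_AB = N_AB/A_AB = 12000/499.8 = 24.01 MPa.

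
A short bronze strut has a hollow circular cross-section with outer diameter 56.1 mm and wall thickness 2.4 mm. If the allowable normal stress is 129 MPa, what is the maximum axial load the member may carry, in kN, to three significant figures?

A = 404.9 mm².
P_max = σ_allow · A = 129 · 404.9 = 52230 N = 52.23 kN.

52.2 kN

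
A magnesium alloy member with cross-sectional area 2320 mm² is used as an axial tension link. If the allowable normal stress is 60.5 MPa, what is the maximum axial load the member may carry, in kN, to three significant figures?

P_max = σ_allow · A = 60.5 · 2320 = 140400 N = 140.4 kN.

140 kN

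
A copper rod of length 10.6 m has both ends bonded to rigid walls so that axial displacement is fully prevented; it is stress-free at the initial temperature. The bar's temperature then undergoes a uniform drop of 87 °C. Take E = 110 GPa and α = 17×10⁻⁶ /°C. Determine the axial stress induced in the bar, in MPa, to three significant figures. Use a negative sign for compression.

163 MPa

Free thermal expansion αLΔT = 17e-6 · 10600 · -87 = -15.68 mm.
The walls impose strain ε = −(-15.68)/10600 = 1.4790e-03; σ = Eε = 110000 · 1.4790e-03 = 162.7 MPa.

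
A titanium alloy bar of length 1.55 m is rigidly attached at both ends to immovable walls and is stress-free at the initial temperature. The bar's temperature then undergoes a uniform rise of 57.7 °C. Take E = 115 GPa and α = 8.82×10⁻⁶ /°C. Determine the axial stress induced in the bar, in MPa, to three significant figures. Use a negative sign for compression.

Free thermal expansion αLΔT = 8.82e-6 · 1550 · 57.7 = 0.7888 mm.
The walls impose strain ε = −(0.7888)/1550 = -5.0891e-04; σ = Eε = 115000 · -5.0891e-04 = -58.53 MPa.

-58.5 MPa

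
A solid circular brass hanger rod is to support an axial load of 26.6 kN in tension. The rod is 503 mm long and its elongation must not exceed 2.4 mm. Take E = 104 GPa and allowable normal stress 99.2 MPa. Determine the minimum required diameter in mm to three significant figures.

Required area A ≥ P/σ_allow = 26600/99.2 = 268.1 mm².
For a solid circular section, d ≥ √(4A/π) = 18.48 mm.
Elongation limit: A ≥ PL/(Eδ_allow) = 26600·503/(104000·2.4) = 53.6 mm² ⇒ d ≥ 8.261 mm.
The stress limit governs.

18.5 mm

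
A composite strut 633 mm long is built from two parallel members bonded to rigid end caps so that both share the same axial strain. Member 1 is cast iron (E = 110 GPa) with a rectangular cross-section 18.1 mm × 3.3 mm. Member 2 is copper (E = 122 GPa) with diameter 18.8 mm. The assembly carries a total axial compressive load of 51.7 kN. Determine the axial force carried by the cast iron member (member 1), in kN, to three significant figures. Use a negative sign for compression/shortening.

-8.40 kN

A_1 = 59.73 mm².
A_2 = 277.6 mm².
Equal strain + equilibrium ⇒ each member carries load in proportion to AE: A₁E₁ = 6570000 N, A₂E₂ = 33870000 N, ΣAE = 40440000 N.
F₁ = P·A₁E₁/ΣAE = -51700·6570000/40440000 = -8400 N.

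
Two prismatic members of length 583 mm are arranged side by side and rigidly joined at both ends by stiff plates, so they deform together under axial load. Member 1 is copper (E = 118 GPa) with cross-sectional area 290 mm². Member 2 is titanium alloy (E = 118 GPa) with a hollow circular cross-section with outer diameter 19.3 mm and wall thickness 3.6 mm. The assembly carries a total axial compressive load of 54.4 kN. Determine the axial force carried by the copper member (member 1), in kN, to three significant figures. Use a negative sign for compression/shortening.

A_2 = 177.6 mm².
Equal strain + equilibrium ⇒ each member carries load in proportion to AE: A₁E₁ = 34220000 N, A₂E₂ = 20950000 N, ΣAE = 55170000 N.
F₁ = P·A₁E₁/ΣAE = -54400·34220000/55170000 = -33740 N.

-33.7 kN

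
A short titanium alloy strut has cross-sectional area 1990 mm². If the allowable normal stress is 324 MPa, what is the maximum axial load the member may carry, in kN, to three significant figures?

P_max = σ_allow · A = 324 · 1990 = 644800 N = 644.8 kN.

645 kN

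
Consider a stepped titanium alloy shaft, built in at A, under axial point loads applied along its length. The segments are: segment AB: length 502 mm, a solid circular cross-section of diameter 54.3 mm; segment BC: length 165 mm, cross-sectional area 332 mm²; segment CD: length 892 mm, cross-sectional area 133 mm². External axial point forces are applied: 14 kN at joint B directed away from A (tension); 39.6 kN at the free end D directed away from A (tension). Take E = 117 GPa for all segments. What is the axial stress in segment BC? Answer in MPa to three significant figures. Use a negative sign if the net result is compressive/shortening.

119 MPa

Internal axial forces (sectioning from the free end, tension +): N_CD = 39.6 kN, N_BC = 39.6 kN, N_AB = 53.6 kN.
σ_BC = N_BC/A_BC = 39600/332 = 119.3 MPa.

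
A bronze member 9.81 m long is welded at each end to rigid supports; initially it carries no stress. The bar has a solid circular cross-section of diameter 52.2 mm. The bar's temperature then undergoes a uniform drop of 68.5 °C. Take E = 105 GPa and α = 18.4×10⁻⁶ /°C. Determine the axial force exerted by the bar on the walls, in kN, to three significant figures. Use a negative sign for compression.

Free thermal expansion αLΔT = 18.4e-6 · 9810 · -68.5 = -12.36 mm.
The walls impose strain ε = −(-12.36)/9810 = 1.2604e-03; σ = Eε = 105000 · 1.2604e-03 = 132.3 MPa.
Wall reaction R = σ·A = 132.3·2140 = 283200 N = 283.2 kN.

283 kN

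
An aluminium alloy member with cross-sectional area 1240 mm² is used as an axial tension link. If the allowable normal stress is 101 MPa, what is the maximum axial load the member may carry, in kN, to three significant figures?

P_max = σ_allow · A = 101 · 1240 = 125200 N = 125.2 kN.

125 kN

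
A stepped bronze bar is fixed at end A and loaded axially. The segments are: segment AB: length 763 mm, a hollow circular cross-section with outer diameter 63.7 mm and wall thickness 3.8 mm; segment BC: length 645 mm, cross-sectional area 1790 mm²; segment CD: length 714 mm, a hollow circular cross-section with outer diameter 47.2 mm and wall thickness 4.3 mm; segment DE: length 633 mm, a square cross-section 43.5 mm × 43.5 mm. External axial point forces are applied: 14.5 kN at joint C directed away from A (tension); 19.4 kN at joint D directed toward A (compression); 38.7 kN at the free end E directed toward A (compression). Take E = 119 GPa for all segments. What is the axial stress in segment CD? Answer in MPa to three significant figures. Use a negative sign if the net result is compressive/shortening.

Internal axial forces (sectioning from the free end, tension +): N_DE = -38.7 kN, N_CD = -58.1 kN, N_BC = -43.6 kN, N_AB = -43.6 kN.
A_CD = 579.5 mm².
σ_CD = N_CD/A_CD = -58100/579.5 = -100.3 MPa.

-100 MPa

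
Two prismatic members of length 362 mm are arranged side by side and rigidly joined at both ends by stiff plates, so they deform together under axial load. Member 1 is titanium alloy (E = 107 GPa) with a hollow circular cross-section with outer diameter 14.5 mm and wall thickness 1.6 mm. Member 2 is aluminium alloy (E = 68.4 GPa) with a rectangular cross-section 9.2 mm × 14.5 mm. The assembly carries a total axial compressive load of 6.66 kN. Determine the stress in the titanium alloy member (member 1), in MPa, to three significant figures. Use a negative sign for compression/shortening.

A_1 = 64.84 mm².
A_2 = 133.4 mm².
Equal strain + equilibrium ⇒ each member carries load in proportion to AE: A₁E₁ = 6938000 N, A₂E₂ = 9125000 N, ΣAE = 16060000 N.
σ₁ = P·E₁/ΣAE = -6660·107000/16060000 = -44.36 MPa.

-44.4 MPa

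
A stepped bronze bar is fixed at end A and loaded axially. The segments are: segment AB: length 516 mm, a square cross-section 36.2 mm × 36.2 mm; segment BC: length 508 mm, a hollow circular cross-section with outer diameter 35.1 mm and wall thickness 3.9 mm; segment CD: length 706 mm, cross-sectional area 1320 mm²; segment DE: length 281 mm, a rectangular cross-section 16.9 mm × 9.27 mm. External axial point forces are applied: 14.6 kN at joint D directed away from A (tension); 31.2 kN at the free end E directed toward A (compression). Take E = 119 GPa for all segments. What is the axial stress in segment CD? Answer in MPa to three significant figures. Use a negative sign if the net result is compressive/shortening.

Internal axial forces (sectioning from the free end, tension +): N_DE = -31.2 kN, N_CD = -16.6 kN, N_BC = -16.6 kN, N_AB = -16.6 kN.
σ_CD = N_CD/A_CD = -16600/1320 = -12.58 MPa.

-12.6 MPa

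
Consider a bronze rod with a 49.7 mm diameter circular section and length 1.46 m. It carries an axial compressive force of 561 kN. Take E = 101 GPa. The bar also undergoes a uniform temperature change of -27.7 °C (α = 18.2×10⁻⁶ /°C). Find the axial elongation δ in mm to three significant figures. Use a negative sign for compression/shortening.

A = 1940 mm².
δ_mech = NL/(AE) = -561000·1460/(1940·101000) = -4.18 mm.
δ_thermal = αLΔT = 18.2e-6·1460·-27.7 = -0.736 mm.
δ = δ_mech + δ_thermal = -4.916 mm.

-4.92 mm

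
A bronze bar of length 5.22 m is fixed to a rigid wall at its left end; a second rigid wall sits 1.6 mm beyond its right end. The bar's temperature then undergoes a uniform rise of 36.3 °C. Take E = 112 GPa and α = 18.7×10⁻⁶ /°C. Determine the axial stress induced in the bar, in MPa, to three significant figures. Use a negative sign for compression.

-41.7 MPa

Free thermal expansion αLΔT = 18.7e-6 · 5220 · 36.3 = 3.543 mm.
The walls engage after the gap closes; constrained expansion = 3.543 − 1.6 = 1.943 mm.
The walls impose strain ε = −(1.943)/5220 = -3.7230e-04; σ = Eε = 112000 · -3.7230e-04 = -41.7 MPa.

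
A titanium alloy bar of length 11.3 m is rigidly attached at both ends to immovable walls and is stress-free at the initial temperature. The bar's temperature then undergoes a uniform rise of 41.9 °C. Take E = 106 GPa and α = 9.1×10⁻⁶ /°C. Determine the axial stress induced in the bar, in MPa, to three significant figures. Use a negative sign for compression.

-40.4 MPa

Free thermal expansion αLΔT = 9.1e-6 · 11300 · 41.9 = 4.309 mm.
The walls impose strain ε = −(4.309)/11300 = -3.8129e-04; σ = Eε = 106000 · -3.8129e-04 = -40.42 MPa.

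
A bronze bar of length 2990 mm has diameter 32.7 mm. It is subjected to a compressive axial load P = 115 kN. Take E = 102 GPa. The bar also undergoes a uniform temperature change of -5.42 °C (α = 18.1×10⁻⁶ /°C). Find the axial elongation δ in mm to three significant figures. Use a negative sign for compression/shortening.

A = 839.8 mm².
δ_mech = NL/(AE) = -115000·2990/(839.8·102000) = -4.014 mm.
δ_thermal = αLΔT = 18.1e-6·2990·-5.42 = -0.2933 mm.
δ = δ_mech + δ_thermal = -4.307 mm.

-4.31 mm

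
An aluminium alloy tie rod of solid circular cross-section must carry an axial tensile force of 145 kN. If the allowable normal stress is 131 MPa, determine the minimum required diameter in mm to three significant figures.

Required area A ≥ P/σ_allow = 145000/131 = 1107 mm².
For a solid circular section, d ≥ √(4A/π) = 37.54 mm.

37.5 mm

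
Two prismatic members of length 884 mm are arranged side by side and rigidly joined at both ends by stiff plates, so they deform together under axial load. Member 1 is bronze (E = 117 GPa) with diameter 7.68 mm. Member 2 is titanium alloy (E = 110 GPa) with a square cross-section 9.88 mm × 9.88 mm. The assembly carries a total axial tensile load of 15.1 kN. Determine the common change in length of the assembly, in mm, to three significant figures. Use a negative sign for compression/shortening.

A_1 = 46.32 mm².
A_2 = 97.61 mm².
Equal strain + equilibrium ⇒ each member carries load in proportion to AE: A₁E₁ = 5420000 N, A₂E₂ = 10740000 N, ΣAE = 16160000 N.
δ = PL/ΣAE = 15100·884/16160000 = 0.8261 mm.

0.826 mm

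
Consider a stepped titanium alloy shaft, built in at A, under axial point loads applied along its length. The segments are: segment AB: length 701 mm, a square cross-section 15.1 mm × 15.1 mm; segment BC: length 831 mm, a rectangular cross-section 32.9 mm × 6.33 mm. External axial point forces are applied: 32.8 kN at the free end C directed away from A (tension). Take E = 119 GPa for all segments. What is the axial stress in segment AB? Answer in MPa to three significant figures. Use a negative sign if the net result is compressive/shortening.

144 MPa

Internal axial forces (sectioning from the free end, tension +): N_BC = 32.8 kN, N_AB = 32.8 kN.
A_AB = 228 mm².
σ_AB = N_AB/A_AB = 32800/228 = 143.9 MPa.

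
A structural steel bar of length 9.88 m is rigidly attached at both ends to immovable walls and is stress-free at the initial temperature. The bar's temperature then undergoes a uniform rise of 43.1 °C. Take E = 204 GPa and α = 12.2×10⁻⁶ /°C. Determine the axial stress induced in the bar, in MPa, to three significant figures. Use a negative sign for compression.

-107 MPa

Free thermal expansion αLΔT = 12.2e-6 · 9880 · 43.1 = 5.195 mm.
The walls impose strain ε = −(5.195)/9880 = -5.2582e-04; σ = Eε = 204000 · -5.2582e-04 = -107.3 MPa.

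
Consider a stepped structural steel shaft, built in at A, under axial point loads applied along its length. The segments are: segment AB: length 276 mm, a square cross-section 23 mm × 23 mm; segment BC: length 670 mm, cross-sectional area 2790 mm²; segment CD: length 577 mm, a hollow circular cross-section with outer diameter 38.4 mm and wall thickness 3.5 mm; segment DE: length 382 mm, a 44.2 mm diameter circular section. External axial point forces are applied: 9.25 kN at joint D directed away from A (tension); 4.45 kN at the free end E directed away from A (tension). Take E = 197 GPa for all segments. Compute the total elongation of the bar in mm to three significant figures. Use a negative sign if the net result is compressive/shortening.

0.163 mm

Internal axial forces (sectioning from the free end, tension +): N_DE = 4.45 kN, N_CD = 13.7 kN, N_BC = 13.7 kN, N_AB = 13.7 kN.
A_AB = 529 mm².
A_CD = 383.7 mm².
A_DE = 1534 mm².
δ_AB = 13700·276/(529·197000) = 0.03628 mm
δ_BC = 13700·670/(2790·197000) = 0.0167 mm
δ_CD = 13700·577/(383.7·197000) = 0.1046 mm
δ_DE = 4450·382/(1534·197000) = 0.005624 mm
δ = Σδ_i = 0.1632 mm.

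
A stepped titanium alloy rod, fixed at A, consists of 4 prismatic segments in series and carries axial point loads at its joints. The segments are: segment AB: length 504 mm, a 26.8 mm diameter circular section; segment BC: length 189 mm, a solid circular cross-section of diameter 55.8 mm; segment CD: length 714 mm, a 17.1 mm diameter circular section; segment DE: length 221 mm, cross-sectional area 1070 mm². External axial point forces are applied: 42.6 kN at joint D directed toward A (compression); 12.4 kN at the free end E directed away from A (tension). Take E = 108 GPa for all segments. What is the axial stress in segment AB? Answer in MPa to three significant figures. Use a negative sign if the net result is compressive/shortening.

Internal axial forces (sectioning from the free end, tension +): N_DE = 12.4 kN, N_CD = -30.2 kN, N_BC = -30.2 kN, N_AB = -30.2 kN.
A_AB = 564.1 mm².
σ_AB = N_AB/A_AB = -30200/564.1 = -53.54 MPa.

-53.5 MPa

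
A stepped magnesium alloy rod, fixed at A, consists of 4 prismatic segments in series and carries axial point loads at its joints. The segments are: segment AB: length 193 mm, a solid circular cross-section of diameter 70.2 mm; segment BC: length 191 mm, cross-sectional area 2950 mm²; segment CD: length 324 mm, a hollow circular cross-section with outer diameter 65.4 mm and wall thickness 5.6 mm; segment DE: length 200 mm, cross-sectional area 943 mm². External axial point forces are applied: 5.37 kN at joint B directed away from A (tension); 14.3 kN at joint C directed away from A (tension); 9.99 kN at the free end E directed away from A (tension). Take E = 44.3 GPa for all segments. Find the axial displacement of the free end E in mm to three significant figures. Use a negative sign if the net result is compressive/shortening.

Internal axial forces (sectioning from the free end, tension +): N_DE = 9.99 kN, N_CD = 9.99 kN, N_BC = 24.29 kN, N_AB = 29.66 kN.
A_AB = 3870 mm².
A_CD = 1052 mm².
δ_AB = 29660·193/(3870·44300) = 0.03339 mm
δ_BC = 24290·191/(2950·44300) = 0.0355 mm
δ_CD = 9990·324/(1052·44300) = 0.06945 mm
δ_DE = 9990·200/(943·44300) = 0.04783 mm
δ = Σδ_i = 0.1862 mm.

0.186 mm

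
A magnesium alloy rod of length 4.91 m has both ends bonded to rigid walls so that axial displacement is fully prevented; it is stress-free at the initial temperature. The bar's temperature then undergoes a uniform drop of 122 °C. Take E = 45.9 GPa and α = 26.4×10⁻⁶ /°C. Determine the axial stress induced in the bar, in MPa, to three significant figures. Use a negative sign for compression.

148 MPa

Free thermal expansion αLΔT = 26.4e-6 · 4910 · -122 = -15.81 mm.
The walls impose strain ε = −(-15.81)/4910 = 3.2208e-03; σ = Eε = 45900 · 3.2208e-03 = 147.8 MPa.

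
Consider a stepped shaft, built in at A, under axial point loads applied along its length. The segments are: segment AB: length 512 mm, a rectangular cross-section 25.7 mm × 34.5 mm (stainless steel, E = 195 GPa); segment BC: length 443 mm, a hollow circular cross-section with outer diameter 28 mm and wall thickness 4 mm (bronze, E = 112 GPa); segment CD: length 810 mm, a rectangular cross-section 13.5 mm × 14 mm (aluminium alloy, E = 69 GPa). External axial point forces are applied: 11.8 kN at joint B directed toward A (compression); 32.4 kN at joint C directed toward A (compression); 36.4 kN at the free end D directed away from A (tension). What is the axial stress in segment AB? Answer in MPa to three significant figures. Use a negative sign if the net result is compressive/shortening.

-8.80 MPa

Internal axial forces (sectioning from the free end, tension +): N_CD = 36.4 kN, N_BC = 4 kN, N_AB = -7.8 kN.
A_AB = 886.6 mm².
σ_AB = N_AB/A_AB = -7800/886.6 = -8.797 MPa.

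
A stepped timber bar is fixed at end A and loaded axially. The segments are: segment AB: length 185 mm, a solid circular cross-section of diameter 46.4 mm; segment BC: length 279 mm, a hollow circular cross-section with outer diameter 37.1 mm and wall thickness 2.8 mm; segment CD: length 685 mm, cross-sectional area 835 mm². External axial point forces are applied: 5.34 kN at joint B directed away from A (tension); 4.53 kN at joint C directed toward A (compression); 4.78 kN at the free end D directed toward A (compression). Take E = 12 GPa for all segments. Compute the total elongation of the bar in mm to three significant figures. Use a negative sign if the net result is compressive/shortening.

Internal axial forces (sectioning from the free end, tension +): N_CD = -4.78 kN, N_BC = -9.31 kN, N_AB = -3.97 kN.
A_AB = 1691 mm².
A_BC = 301.7 mm².
δ_AB = -3970·185/(1691·12000) = -0.0362 mm
δ_BC = -9310·279/(301.7·12000) = -0.7174 mm
δ_CD = -4780·685/(835·12000) = -0.3268 mm
δ = Σδ_i = -1.08 mm.

-1.08 mm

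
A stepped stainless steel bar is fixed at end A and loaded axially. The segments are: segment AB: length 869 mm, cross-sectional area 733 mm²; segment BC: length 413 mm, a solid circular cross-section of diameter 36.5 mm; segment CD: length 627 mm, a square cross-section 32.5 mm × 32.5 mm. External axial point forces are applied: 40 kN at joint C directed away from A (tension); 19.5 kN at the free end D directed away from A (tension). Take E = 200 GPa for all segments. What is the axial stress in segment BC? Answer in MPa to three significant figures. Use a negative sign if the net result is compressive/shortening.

56.9 MPa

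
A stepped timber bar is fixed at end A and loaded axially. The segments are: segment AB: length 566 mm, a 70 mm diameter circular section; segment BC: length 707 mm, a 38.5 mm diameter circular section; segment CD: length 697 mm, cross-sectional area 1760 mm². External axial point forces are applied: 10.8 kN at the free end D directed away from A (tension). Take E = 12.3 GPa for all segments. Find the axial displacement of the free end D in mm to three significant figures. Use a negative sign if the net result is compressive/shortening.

1.01 mm

Internal axial forces (sectioning from the free end, tension +): N_CD = 10.8 kN, N_BC = 10.8 kN, N_AB = 10.8 kN.
A_AB = 3848 mm².
A_BC = 1164 mm².
δ_AB = 10800·566/(3848·12300) = 0.1291 mm
δ_BC = 10800·707/(1164·12300) = 0.5332 mm
δ_CD = 10800·697/(1760·12300) = 0.3477 mm
δ = Σδ_i = 1.01 mm.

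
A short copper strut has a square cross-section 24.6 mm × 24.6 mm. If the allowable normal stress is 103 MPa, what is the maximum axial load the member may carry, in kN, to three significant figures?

A = 605.2 mm².
P_max = σ_allow · A = 103 · 605.2 = 62330 N = 62.33 kN.

62.3 kN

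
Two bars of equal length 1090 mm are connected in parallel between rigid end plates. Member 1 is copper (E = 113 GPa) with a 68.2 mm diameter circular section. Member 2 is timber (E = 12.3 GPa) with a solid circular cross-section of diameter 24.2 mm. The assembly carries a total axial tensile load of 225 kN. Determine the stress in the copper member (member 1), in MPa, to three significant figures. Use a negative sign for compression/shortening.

A_1 = 3653 mm².
A_2 = 460 mm².
Equal strain + equilibrium ⇒ each member carries load in proportion to AE: A₁E₁ = 412800000 N, A₂E₂ = 5658000 N, ΣAE = 418500000 N.
σ₁ = P·E₁/ΣAE = 225000·113000/418500000 = 60.76 MPa.

60.8 MPa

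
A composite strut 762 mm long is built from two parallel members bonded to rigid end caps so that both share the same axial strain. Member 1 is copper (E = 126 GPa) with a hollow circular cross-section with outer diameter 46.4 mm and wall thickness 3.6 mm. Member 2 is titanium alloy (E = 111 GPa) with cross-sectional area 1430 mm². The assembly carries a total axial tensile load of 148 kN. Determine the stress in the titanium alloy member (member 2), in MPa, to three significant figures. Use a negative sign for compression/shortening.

A_1 = 484.1 mm².
Equal strain + equilibrium ⇒ each member carries load in proportion to AE: A₁E₁ = 60990000 N, A₂E₂ = 158700000 N, ΣAE = 219700000 N.
σ₂ = P·E₂/ΣAE = 148000·111000/219700000 = 74.77 MPa.

74.8 MPa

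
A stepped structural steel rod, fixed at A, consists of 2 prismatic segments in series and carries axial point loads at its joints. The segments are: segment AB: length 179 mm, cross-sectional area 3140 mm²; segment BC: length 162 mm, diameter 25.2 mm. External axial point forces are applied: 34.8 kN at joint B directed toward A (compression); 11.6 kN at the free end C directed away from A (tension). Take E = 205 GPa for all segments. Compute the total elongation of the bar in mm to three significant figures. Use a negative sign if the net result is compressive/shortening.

0.0119 mm

Internal axial forces (sectioning from the free end, tension +): N_BC = 11.6 kN, N_AB = -23.2 kN.
A_BC = 498.8 mm².
δ_AB = -23200·179/(3140·205000) = -0.006451 mm
δ_BC = 11600·162/(498.8·205000) = 0.01838 mm
δ = Σδ_i = 0.01193 mm.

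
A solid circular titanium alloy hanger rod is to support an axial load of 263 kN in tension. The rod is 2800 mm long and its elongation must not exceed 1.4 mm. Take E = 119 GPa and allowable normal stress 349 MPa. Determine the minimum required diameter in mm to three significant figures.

Required area A ≥ P/σ_allow = 263000/349 = 753.6 mm².
For a solid circular section, d ≥ √(4A/π) = 30.98 mm.
Elongation limit: A ≥ PL/(Eδ_allow) = 263000·2800/(119000·1.4) = 4420 mm² ⇒ d ≥ 75.02 mm.
The elongation limit governs.

75.0 mm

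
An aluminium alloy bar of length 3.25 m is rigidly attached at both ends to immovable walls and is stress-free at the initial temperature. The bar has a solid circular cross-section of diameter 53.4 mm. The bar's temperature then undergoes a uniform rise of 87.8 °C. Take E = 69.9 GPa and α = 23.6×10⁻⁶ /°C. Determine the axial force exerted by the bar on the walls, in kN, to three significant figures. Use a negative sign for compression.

Free thermal expansion αLΔT = 23.6e-6 · 3250 · 87.8 = 6.734 mm.
The walls impose strain ε = −(6.734)/3250 = -2.0721e-03; σ = Eε = 69900 · -2.0721e-03 = -144.8 MPa.
Wall reaction R = σ·A = -144.8·2240 = -324400 N = -324.4 kN.

-324 kN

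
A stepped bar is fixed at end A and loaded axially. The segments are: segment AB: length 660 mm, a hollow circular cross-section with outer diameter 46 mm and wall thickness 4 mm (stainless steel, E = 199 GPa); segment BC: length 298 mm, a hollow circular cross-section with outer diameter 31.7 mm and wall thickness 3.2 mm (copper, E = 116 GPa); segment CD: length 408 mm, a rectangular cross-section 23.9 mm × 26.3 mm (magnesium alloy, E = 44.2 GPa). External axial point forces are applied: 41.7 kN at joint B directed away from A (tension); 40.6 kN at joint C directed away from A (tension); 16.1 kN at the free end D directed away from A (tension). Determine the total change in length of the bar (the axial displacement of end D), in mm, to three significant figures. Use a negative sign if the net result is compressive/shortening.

1.36 mm

Internal axial forces (sectioning from the free end, tension +): N_CD = 16.1 kN, N_BC = 56.7 kN, N_AB = 98.4 kN.
A_AB = 527.8 mm².
A_BC = 286.5 mm².
A_CD = 628.6 mm².
δ_AB = 98400·660/(527.8·199000) = 0.6183 mm
δ_BC = 56700·298/(286.5·116000) = 0.5084 mm
δ_CD = 16100·408/(628.6·44200) = 0.2364 mm
δ = Σδ_i = 1.363 mm.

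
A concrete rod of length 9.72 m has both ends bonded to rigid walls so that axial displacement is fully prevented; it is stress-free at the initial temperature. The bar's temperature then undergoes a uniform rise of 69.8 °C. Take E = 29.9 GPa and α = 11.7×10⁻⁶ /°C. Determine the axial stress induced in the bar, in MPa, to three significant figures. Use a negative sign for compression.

Free thermal expansion αLΔT = 11.7e-6 · 9720 · 69.8 = 7.938 mm.
The walls impose strain ε = −(7.938)/9720 = -8.1666e-04; σ = Eε = 29900 · -8.1666e-04 = -24.42 MPa.

-24.4 MPa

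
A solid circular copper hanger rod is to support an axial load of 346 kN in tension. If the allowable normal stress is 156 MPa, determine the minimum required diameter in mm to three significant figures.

53.1 mm

Required area A ≥ P/σ_allow = 346000/156 = 2218 mm².
For a solid circular section, d ≥ √(4A/π) = 53.14 mm.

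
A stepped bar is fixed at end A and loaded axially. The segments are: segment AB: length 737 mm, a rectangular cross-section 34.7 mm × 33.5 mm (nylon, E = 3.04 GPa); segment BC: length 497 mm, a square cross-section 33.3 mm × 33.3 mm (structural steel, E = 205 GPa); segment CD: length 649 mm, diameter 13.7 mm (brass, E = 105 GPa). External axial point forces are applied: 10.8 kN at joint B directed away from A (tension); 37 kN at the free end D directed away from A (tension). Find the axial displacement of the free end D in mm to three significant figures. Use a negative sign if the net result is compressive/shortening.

11.6 mm

Internal axial forces (sectioning from the free end, tension +): N_CD = 37 kN, N_BC = 37 kN, N_AB = 47.8 kN.
A_AB = 1162 mm².
A_BC = 1109 mm².
A_CD = 147.4 mm².
δ_AB = 47800·737/(1162·3040) = 9.969 mm
δ_BC = 37000·497/(1109·205000) = 0.08089 mm
δ_CD = 37000·649/(147.4·105000) = 1.551 mm
δ = Σδ_i = 11.6 mm.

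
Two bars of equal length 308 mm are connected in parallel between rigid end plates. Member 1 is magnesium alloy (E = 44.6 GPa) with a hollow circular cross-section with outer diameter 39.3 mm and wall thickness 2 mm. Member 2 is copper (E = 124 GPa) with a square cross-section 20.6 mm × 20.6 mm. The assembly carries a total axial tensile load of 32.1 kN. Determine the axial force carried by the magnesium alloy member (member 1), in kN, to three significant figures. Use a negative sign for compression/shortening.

A_1 = 234.4 mm².
A_2 = 424.4 mm².
Equal strain + equilibrium ⇒ each member carries load in proportion to AE: A₁E₁ = 10450000 N, A₂E₂ = 52620000 N, ΣAE = 63070000 N.
F₁ = P·A₁E₁/ΣAE = 32100·10450000/63070000 = 5320 N.

5.32 kN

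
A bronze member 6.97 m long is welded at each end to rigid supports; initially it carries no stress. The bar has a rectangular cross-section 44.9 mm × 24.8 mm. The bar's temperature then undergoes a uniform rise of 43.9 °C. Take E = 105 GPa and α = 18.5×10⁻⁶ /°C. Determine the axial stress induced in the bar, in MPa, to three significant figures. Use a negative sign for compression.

Free thermal expansion αLΔT = 18.5e-6 · 6970 · 43.9 = 5.661 mm.
The walls impose strain ε = −(5.661)/6970 = -8.1215e-04; σ = Eε = 105000 · -8.1215e-04 = -85.28 MPa.

-85.3 MPa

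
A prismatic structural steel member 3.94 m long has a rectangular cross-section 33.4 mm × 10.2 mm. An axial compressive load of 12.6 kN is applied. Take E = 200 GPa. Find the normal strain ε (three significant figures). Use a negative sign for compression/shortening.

-1.85e-04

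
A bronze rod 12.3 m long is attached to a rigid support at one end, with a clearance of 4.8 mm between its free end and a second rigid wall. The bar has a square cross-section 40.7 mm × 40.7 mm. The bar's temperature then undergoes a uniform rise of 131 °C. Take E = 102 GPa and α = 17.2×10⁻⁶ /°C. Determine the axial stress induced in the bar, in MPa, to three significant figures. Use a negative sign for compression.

-190 MPa

Free thermal expansion αLΔT = 17.2e-6 · 12300 · 131 = 27.71 mm.
The walls engage after the gap closes; constrained expansion = 27.71 − 4.8 = 22.91 mm.
The walls impose strain ε = −(22.91)/12300 = -1.8630e-03; σ = Eε = 102000 · -1.8630e-03 = -190 MPa.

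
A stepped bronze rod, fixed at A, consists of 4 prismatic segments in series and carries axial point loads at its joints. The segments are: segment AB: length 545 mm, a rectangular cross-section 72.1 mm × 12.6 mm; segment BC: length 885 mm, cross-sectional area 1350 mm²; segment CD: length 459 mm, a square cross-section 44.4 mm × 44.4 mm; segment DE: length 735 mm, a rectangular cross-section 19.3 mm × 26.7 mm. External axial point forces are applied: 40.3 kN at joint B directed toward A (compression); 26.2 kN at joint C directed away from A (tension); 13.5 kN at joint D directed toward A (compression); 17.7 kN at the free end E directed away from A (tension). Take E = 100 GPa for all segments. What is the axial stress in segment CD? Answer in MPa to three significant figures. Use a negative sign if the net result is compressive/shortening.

Internal axial forces (sectioning from the free end, tension +): N_DE = 17.7 kN, N_CD = 4.2 kN, N_BC = 30.4 kN, N_AB = -9.9 kN.
A_CD = 1971 mm².
σ_CD = N_CD/A_CD = 4200/1971 = 2.131 MPa.

2.13 MPa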